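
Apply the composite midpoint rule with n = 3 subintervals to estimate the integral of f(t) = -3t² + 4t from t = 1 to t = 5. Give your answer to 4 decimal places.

h = (5 − 1)/3 = 1.333333.
Midpoints m₁,…,m₃ = 1.666667, 3, 4.333333.
f(m₁)=-1.666667, f(m₂)=-15, f(m₃)=-39.
h·[f(m₁) + f(m₂) + f(m₃)] = 1.333333·(-55.666667) = -74.2222.

-74.2222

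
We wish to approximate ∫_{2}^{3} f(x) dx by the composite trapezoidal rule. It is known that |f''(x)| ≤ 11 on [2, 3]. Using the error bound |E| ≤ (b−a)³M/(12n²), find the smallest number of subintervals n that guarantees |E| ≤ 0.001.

Need 11/(12n²) ≤ 0.001.
n² ≥ 11/(12·0.001) = 916.667 ⇒ n ≥ 30.2765, so the smallest n is 31.

31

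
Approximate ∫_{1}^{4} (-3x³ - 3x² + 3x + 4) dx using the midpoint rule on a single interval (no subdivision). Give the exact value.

-162.375

M = (b−a)·f(2.5) = 3·(-54.125) = -162.375.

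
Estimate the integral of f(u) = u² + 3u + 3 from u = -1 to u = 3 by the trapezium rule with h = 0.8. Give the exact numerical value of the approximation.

33.76

h = (3 − (-1))/5 = 0.8.
Nodes u₀,…,u₅ = -1, -0.2, 0.6, 1.4, 2.2, 3.
f(u) = u² + 3u + 3: f₀=1, f₁=2.44, f₂=5.16, f₃=9.16, f₄=14.44, f₅=21.
(h/2)·[f₀ + 2f₁ + 2f₂ + 2f₃ + 2f₄ + f₅] = 0.4·(84.4) = 33.76.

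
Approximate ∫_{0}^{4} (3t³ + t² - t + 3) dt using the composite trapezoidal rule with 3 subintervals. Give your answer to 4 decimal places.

h = (4 − 0)/3 = 1.333333.
Nodes t₀,…,t₃ = 0, 1.333333, 2.666667, 4.
f(t) = 3t³ + t² - t + 3: f₀=3, f₁=10.555556, f₂=64.333333, f₃=207.
(h/2)·[f₀ + 2f₁ + 2f₂ + f₃] = 0.666667·(359.777778) = 239.8519.

239.8519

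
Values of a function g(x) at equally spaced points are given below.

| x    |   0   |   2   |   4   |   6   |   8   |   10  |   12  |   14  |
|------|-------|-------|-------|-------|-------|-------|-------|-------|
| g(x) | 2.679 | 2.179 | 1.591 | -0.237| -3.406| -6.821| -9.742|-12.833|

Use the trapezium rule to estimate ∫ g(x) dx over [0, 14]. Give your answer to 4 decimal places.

h = 2, n = 7.
(h/2)·[y₀ + 2y₁ + 2y₂ + 2y₃ + 2y₄ + 2y₅ + 2y₆ + y₇] = 1·(-43.026) = -43.0260.

-43.0260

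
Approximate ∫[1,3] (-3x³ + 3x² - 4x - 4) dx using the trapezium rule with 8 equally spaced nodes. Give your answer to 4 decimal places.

-58.4082

h = (3 − 1)/7 = 0.285714.
Nodes x₀,…,x₇ = 1, 1.285714, 1.571429, 1.857143, 2.142857, 2.428571, 2.714286, 3.
f(x) = -3x³ + 3x² - 4x - 4: f₀=-8, f₁=-10.559767, f₂=-14.518950, f₃=-20.297376, f₄=-28.314869, f₅=-38.991254, f₆=-52.746356, f₇=-70.
(h/2)·[f₀ + 2f₁ + 2f₂ + 2f₃ + 2f₄ + 2f₅ + 2f₆ + f₇] = 0.142857·(-408.857143) = -58.4082.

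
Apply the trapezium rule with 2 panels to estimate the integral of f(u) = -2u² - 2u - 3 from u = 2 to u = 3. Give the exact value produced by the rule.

-20.75

h = (3 − 2)/2 = 0.5.
Nodes u₀,…,u₂ = 2, 2.5, 3.
f(u) = -2u² - 2u - 3: f₀=-15, f₁=-20.5, f₂=-27.
(h/2)·[f₀ + 2f₁ + f₂] = 0.25·(-83) = -20.75.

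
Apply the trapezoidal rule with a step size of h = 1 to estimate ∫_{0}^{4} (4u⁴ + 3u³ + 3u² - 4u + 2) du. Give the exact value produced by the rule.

h = (4 − 0)/4 = 1.
Nodes u₀,…,u₄ = 0, 1, 2, 3, 4.
f(u) = 4u⁴ + 3u³ + 3u² - 4u + 2: f₀=2, f₁=8, f₂=94, f₃=422, f₄=1250.
(h/2)·[f₀ + 2f₁ + 2f₂ + 2f₃ + f₄] = 0.5·(2300) = 1150.

1150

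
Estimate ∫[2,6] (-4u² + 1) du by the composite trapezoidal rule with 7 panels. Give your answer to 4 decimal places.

-274.2041

h = (6 − 2)/7 = 0.571429.
Nodes u₀,…,u₇ = 2, 2.571429, 3.142857, 3.714286, 4.285714, 4.857143, 5.428571, 6.
f(u) = -4u² + 1: f₀=-15, f₁=-25.448980, f₂=-38.510204, f₃=-54.183673, f₄=-72.469388, f₅=-93.367347, f₆=-116.877551, f₇=-143.
(h/2)·[f₀ + 2f₁ + 2f₂ + 2f₃ + 2f₄ + 2f₅ + 2f₆ + f₇] = 0.285714·(-959.714286) = -274.2041.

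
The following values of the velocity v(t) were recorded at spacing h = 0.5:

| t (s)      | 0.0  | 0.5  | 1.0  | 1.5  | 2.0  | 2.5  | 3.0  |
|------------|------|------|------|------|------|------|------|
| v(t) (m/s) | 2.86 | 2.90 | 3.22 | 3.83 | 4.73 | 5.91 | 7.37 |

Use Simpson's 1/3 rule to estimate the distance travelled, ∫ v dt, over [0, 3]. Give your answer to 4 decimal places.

h = 0.5, n = 6.
(h/3)·[y₀ + 4y₁ + 2y₂ + 4y₃ + 2y₄ + 4y₅ + y₆] = 0.166667·(76.69) = 12.7817.

12.7817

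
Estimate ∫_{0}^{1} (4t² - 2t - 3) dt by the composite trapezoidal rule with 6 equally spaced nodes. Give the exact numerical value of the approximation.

h = (1 − 0)/5 = 0.2.
Nodes t₀,…,t₅ = 0, 0.2, 0.4, 0.6, 0.8, 1.
f(t) = 4t² - 2t - 3: f₀=-3, f₁=-3.24, f₂=-3.16, f₃=-2.76, f₄=-2.04, f₅=-1.
(h/2)·[f₀ + 2f₁ + 2f₂ + 2f₃ + 2f₄ + f₅] = 0.1·(-26.4) = -2.64.

-2.64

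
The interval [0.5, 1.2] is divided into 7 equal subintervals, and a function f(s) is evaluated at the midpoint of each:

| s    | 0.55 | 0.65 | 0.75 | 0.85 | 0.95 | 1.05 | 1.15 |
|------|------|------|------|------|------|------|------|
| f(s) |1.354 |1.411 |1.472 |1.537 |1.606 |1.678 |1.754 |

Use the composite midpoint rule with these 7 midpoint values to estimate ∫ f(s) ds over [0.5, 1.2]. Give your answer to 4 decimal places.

h = 0.1, n = 7.
h·[y(m₁) + y(m₂) + y(m₃) + y(m₄) + y(m₅) + y(m₆) + y(m₇)] = 0.1·(10.812) = 1.0812.

1.0812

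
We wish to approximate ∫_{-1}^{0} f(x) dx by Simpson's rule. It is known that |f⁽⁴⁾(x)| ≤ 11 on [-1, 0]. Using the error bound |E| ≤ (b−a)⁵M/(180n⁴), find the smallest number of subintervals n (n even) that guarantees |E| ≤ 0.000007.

10

Need 11/(180n⁴) ≤ 0.000007.
n⁴ ≥ 11/(180·0.000007) = 8730.16 ⇒ n ≥ 9.6662, so the smallest even n is 10. (n must be even for Simpson's rule.)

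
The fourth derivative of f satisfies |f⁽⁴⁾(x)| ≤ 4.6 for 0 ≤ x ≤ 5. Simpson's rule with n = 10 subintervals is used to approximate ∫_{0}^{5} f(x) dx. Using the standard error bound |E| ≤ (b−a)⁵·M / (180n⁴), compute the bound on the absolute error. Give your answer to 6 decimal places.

|E| ≤ (5)⁵·4.6 / (180·10⁴) = 14375/1800000 = 0.007986.

0.007986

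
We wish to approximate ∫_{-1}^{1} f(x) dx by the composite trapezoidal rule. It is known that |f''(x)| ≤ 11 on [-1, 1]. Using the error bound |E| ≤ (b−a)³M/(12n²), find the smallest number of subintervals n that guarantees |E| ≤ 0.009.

29

Need 88/(12n²) ≤ 0.009.
n² ≥ 88/(12·0.009) = 814.815 ⇒ n ≥ 28.5450, so the smallest n is 29.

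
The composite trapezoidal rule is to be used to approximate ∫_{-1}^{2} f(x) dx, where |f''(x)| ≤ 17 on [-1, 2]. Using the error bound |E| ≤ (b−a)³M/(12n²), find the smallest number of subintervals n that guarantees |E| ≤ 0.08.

22

Need 459/(12n²) ≤ 0.08.
n² ≥ 459/(12·0.08) = 478.125 ⇒ n ≥ 21.8661, so the smallest n is 22.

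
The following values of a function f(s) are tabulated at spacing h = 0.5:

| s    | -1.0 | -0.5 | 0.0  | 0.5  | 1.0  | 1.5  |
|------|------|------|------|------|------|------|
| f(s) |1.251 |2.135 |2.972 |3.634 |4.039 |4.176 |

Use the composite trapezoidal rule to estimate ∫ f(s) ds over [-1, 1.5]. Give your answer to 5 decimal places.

7.74675

h = 0.5, n = 5.
(h/2)·[y₀ + 2y₁ + 2y₂ + 2y₃ + 2y₄ + y₅] = 0.25·(30.987) = 7.74675.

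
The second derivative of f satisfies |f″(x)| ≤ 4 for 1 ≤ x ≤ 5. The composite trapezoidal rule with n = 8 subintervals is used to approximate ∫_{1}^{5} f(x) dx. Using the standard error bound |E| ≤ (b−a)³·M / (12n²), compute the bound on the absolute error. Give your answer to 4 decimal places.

|E| ≤ (4)³·4 / (12·8²) = 256/768 = 0.3333.

0.3333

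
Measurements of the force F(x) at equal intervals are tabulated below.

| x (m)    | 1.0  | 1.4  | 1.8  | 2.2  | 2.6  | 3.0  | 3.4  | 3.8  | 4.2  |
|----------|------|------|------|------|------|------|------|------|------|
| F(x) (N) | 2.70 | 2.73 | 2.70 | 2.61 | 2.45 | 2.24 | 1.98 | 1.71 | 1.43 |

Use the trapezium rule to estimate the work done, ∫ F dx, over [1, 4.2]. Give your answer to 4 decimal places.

7.3940

h = 0.4, n = 8.
(h/2)·[y₀ + 2y₁ + 2y₂ + 2y₃ + 2y₄ + 2y₅ + 2y₆ + 2y₇ + y₈] = 0.2·(36.97) = 7.3940.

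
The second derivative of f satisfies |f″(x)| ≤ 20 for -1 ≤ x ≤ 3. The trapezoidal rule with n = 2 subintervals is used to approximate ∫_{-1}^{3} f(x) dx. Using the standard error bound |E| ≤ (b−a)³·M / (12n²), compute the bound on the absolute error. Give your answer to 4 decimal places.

|E| ≤ (4)³·20 / (12·2²) = 1280/48 = 26.6667.

26.6667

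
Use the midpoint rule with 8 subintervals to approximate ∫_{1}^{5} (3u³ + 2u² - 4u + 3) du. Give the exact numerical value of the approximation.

h = (5 − 1)/8 = 0.5.
Midpoints m₁,…,m₈ = 1.25, 1.75, 2.25, 2.75, 3.25, 3.75, 4.25, 4.75.
f(m₁)=6.984375, f(m₂)=18.203125, f(m₃)=38.296875, f(m₄)=69.515625, f(m₅)=114.109375, f(m₆)=174.328125, f(m₇)=252.421875, f(m₈)=350.640625.
h·[f(m₁) + f(m₂) + f(m₃) + f(m₄) + f(m₅) + f(m₆) + f(m₇) + f(m₈)] = 0.5·(1024.5) = 512.25.

512.25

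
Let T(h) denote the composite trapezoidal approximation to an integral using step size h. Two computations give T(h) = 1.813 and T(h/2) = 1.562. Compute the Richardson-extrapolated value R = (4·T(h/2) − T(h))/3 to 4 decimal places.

1.4783

R = (4·T(h/2) − T(h)) / 3 = (4·1.562 − 1.813)/3 = (4.435)/3 = 1.4783.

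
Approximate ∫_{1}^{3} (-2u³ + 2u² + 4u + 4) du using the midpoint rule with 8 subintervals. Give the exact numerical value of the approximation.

h = (3 − 1)/8 = 0.25.
Midpoints m₁,…,m₈ = 1.125, 1.375, 1.625, 1.875, 2.125, 2.375, 2.625, 2.875.
f(m₁)=8.18359375, f(m₂)=8.08203125, f(m₃)=7.19921875, f(m₄)=5.34765625, f(m₅)=2.33984375, f(m₆)=-2.01171875, f(m₇)=-7.89453125, f(m₈)=-15.49609375.
h·[f(m₁) + f(m₂) + f(m₃) + f(m₄) + f(m₅) + f(m₆) + f(m₇) + f(m₈)] = 0.25·(5.75) = 1.4375.

1.4375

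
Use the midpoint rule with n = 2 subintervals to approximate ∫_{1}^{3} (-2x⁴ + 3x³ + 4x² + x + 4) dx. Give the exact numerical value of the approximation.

14.75

h = (3 − 1)/2 = 1.
Midpoints m₁,…,m₂ = 1.5, 2.5.
f(m₁)=14.5, f(m₂)=0.25.
h·[f(m₁) + f(m₂)] = 1·(14.75) = 14.75.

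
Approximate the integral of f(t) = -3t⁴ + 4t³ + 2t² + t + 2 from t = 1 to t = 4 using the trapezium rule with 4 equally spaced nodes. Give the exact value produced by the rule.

-350

h = (4 − 1)/3 = 1.
Nodes t₀,…,t₃ = 1, 2, 3, 4.
f(t) = -3t⁴ + 4t³ + 2t² + t + 2: f₀=6, f₁=-4, f₂=-112, f₃=-474.
(h/2)·[f₀ + 2f₁ + 2f₂ + f₃] = 0.5·(-700) = -350.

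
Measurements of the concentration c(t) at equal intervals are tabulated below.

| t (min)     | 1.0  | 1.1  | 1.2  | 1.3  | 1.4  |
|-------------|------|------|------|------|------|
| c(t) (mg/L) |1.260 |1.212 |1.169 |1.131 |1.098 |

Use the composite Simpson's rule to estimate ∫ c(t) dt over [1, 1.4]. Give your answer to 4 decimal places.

0.4689

h = 0.1, n = 4.
(h/3)·[y₀ + 4y₁ + 2y₂ + 4y₃ + y₄] = 0.033333·(14.068) = 0.4689.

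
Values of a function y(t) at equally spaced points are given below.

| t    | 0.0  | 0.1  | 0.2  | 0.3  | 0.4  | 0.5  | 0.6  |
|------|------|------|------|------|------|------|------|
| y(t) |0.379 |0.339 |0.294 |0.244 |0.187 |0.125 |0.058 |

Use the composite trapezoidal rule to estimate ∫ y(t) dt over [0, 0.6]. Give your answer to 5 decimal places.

0.14075

h = 0.1, n = 6.
(h/2)·[y₀ + 2y₁ + 2y₂ + 2y₃ + 2y₄ + 2y₅ + y₆] = 0.05·(2.815) = 0.14075.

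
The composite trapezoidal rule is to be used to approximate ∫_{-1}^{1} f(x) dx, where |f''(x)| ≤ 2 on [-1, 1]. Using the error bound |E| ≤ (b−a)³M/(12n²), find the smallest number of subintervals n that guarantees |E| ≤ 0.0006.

Need 16/(12n²) ≤ 0.0006.
n² ≥ 16/(12·0.0006) = 2222.22 ⇒ n ≥ 47.1405, so the smallest n is 48.

48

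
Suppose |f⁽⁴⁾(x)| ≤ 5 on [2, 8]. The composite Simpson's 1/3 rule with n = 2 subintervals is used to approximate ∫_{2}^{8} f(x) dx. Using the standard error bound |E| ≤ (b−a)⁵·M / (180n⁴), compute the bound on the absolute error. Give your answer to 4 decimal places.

|E| ≤ (6)⁵·5 / (180·2⁴) = 38880/2880 = 13.5000.

13.5000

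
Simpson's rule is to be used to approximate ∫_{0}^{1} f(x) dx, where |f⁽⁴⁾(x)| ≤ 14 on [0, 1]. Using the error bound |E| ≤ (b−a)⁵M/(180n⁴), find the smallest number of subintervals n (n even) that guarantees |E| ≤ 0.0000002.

26

Need 14/(180n⁴) ≤ 0.0000002.
n⁴ ≥ 14/(180·0.0000002) = 388889 ⇒ n ≥ 24.9722, so the smallest even n is 26. (n must be even for Simpson's rule.)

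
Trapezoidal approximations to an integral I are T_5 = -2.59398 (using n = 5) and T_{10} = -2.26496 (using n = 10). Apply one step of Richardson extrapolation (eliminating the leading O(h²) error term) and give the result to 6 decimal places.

R = (4·T_{10} − T_5) / 3 = (4·(-2.26496) − (-2.59398))/3 = (-6.46586)/3 = -2.155287.

-2.155287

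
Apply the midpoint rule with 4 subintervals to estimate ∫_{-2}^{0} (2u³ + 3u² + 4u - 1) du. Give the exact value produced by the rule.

-9.875

h = (0 − (-2))/4 = 0.5.
Midpoints m₁,…,m₄ = -1.75, -1.25, -0.75, -0.25.
f(m₁)=-9.53125, f(m₂)=-5.21875, f(m₃)=-3.15625, f(m₄)=-1.84375.
h·[f(m₁) + f(m₂) + f(m₃) + f(m₄)] = 0.5·(-19.75) = -9.875.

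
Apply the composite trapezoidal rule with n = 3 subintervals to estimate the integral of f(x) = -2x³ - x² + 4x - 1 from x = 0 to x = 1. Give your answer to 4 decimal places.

0.0926

h = (1 − 0)/3 = 0.333333.
Nodes x₀,…,x₃ = 0, 0.333333, 0.666667, 1.
f(x) = -2x³ - x² + 4x - 1: f₀=-1, f₁=0.148148, f₂=0.629630, f₃=0.
(h/2)·[f₀ + 2f₁ + 2f₂ + f₃] = 0.166667·(0.555556) = 0.0926.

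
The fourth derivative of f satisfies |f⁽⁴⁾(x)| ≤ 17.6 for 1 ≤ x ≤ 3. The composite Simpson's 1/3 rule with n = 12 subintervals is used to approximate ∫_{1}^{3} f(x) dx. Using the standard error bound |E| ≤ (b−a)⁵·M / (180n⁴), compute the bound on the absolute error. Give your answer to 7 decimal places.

|E| ≤ (2)⁵·17.6 / (180·12⁴) = 563.2/3732480 = 0.0001509.

0.0001509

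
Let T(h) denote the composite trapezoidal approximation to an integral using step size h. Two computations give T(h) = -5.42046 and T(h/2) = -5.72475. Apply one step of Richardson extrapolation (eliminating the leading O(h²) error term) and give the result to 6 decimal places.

R = (4·T(h/2) − T(h)) / 3 = (4·(-5.72475) − (-5.42046))/3 = (-17.47854)/3 = -5.826180.

-5.826180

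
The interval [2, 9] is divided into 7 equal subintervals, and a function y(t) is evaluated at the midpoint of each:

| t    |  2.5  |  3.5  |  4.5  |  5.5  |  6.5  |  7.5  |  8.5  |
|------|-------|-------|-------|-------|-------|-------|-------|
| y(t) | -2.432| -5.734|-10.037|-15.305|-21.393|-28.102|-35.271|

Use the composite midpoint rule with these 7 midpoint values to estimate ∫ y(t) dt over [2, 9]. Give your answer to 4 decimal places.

h = 1, n = 7.
h·[y(m₁) + y(m₂) + y(m₃) + y(m₄) + y(m₅) + y(m₆) + y(m₇)] = 1·(-118.274) = -118.2740.

-118.2740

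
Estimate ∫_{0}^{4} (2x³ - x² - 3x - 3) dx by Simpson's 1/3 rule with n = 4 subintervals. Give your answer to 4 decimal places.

70.6667

h = (4 − 0)/4 = 1.
Nodes x₀,…,x₄ = 0, 1, 2, 3, 4.
f(x) = 2x³ - x² - 3x - 3: f₀=-3, f₁=-5, f₂=3, f₃=33, f₄=97.
(h/3)·[f₀ + 4f₁ + 2f₂ + 4f₃ + f₄] = 0.333333·(212) = 70.6667.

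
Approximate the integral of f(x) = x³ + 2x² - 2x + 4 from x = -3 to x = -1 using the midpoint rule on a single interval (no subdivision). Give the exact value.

M = (b−a)·f(-2) = 2·(8) = 16.

16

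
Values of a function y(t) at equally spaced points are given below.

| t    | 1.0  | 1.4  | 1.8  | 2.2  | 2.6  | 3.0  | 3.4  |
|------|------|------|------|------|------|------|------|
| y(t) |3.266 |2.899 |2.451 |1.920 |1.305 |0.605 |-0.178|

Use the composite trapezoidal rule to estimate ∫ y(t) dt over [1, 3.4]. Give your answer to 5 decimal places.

h = 0.4, n = 6.
(h/2)·[y₀ + 2y₁ + 2y₂ + 2y₃ + 2y₄ + 2y₅ + y₆] = 0.2·(21.448) = 4.28960.

4.28960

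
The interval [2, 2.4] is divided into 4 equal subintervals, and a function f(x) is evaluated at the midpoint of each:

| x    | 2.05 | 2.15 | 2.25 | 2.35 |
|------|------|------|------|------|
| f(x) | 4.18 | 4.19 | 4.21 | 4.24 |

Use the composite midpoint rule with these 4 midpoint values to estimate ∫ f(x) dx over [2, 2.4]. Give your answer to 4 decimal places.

h = 0.1, n = 4.
h·[y(m₁) + y(m₂) + y(m₃) + y(m₄)] = 0.1·(16.82) = 1.6820.

1.6820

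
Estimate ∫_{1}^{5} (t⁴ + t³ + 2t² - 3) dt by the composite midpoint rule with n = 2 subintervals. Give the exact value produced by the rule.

756

h = (5 − 1)/2 = 2.
Midpoints m₁,…,m₂ = 2, 4.
f(m₁)=29, f(m₂)=349.
h·[f(m₁) + f(m₂)] = 2·(378) = 756.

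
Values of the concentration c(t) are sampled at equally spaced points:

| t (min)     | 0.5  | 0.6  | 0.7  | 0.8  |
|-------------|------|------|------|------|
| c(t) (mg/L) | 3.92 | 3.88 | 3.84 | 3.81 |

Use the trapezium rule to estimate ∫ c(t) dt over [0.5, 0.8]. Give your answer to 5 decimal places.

1.15850

h = 0.1, n = 3.
(h/2)·[y₀ + 2y₁ + 2y₂ + y₃] = 0.05·(23.17) = 1.15850.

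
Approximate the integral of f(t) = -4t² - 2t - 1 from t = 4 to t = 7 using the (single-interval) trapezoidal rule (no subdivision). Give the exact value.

-426

T = (b−a)/2 · [f(4) + f(7)] = 1.5·[(-73) + (-211)] = -426.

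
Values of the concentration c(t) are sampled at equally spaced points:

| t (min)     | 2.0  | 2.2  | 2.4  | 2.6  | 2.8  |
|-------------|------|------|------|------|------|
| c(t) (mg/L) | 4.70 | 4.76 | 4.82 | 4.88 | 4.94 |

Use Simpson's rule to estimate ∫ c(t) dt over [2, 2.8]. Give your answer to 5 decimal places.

h = 0.2, n = 4.
(h/3)·[y₀ + 4y₁ + 2y₂ + 4y₃ + y₄] = 0.066667·(57.84) = 3.85600.

3.85600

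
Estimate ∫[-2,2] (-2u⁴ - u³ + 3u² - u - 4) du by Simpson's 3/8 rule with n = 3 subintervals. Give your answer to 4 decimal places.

-33.1852

h = (2 − (-2))/3 = 1.333333.
Nodes u₀,…,u₃ = -2, -0.666667, 0.666667, 2.
f(u) = -2u⁴ - u³ + 3u² - u - 4: f₀=-14, f₁=-2.098765, f₂=-4.024691, f₃=-34.
(3h/8)·[f₀ + 3f₁ + 3f₂ + f₃] = 0.5·(-66.370370) = -33.1852.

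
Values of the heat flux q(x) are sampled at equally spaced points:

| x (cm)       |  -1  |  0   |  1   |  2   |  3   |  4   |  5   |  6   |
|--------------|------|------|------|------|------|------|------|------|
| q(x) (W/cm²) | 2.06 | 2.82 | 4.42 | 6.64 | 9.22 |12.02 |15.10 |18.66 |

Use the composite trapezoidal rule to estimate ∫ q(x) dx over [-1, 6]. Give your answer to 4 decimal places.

60.5800

h = 1, n = 7.
(h/2)·[y₀ + 2y₁ + 2y₂ + 2y₃ + 2y₄ + 2y₅ + 2y₆ + y₇] = 0.5·(121.16) = 60.5800.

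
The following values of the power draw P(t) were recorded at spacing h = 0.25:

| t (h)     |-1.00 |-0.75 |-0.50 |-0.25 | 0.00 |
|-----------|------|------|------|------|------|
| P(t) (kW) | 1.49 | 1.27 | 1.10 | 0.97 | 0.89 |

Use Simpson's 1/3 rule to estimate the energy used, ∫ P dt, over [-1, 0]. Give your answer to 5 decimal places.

1.12833

h = 0.25, n = 4.
(h/3)·[y₀ + 4y₁ + 2y₂ + 4y₃ + y₄] = 0.083333·(13.54) = 1.12833.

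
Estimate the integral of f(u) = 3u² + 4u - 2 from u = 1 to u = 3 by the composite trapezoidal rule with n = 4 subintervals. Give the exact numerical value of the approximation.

38.25

h = (3 − 1)/4 = 0.5.
Nodes u₀,…,u₄ = 1, 1.5, 2, 2.5, 3.
f(u) = 3u² + 4u - 2: f₀=5, f₁=10.75, f₂=18, f₃=26.75, f₄=37.
(h/2)·[f₀ + 2f₁ + 2f₂ + 2f₃ + f₄] = 0.25·(153) = 38.25.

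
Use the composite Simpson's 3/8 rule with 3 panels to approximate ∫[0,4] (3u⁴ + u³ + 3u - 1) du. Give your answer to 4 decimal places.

709.7778

h = (4 − 0)/3 = 1.333333.
Nodes u₀,…,u₃ = 0, 1.333333, 2.666667, 4.
f(u) = 3u⁴ + u³ + 3u - 1: f₀=-1, f₁=14.851852, f₂=177.666667, f₃=843.
(3h/8)·[f₀ + 3f₁ + 3f₂ + f₃] = 0.5·(1419.555556) = 709.7778.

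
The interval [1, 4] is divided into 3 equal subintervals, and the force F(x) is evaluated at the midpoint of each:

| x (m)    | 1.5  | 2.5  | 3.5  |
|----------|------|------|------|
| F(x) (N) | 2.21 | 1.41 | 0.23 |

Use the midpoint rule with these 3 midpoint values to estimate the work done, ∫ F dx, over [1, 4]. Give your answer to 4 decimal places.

3.8500

h = 1, n = 3.
h·[y(m₁) + y(m₂) + y(m₃)] = 1·(3.85) = 3.8500.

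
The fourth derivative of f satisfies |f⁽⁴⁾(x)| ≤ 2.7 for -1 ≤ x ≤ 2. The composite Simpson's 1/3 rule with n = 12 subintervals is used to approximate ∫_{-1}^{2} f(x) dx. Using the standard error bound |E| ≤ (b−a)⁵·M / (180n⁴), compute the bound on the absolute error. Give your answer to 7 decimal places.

0.0001758

|E| ≤ (3)⁵·2.7 / (180·12⁴) = 656.1/3732480 = 0.0001758.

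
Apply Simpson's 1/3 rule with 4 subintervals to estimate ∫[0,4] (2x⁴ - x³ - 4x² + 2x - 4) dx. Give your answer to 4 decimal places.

261.3333

h = (4 − 0)/4 = 1.
Nodes x₀,…,x₄ = 0, 1, 2, 3, 4.
f(x) = 2x⁴ - x³ - 4x² + 2x - 4: f₀=-4, f₁=-5, f₂=8, f₃=101, f₄=388.
(h/3)·[f₀ + 4f₁ + 2f₂ + 4f₃ + f₄] = 0.333333·(784) = 261.3333.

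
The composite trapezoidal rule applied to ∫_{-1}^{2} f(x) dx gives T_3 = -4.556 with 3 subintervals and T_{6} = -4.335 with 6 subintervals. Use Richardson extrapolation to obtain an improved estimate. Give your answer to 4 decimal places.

R = (4·T_{6} − T_3) / 3 = (4·(-4.335) − (-4.556))/3 = (-12.784)/3 = -4.2613.

-4.2613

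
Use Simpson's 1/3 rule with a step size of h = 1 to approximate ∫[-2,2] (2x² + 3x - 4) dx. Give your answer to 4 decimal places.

h = (2 − (-2))/4 = 1.
Nodes x₀,…,x₄ = -2, -1, 0, 1, 2.
f(x) = 2x² + 3x - 4: f₀=-2, f₁=-5, f₂=-4, f₃=1, f₄=10.
(h/3)·[f₀ + 4f₁ + 2f₂ + 4f₃ + f₄] = 0.333333·(-16) = -5.3333.

-5.3333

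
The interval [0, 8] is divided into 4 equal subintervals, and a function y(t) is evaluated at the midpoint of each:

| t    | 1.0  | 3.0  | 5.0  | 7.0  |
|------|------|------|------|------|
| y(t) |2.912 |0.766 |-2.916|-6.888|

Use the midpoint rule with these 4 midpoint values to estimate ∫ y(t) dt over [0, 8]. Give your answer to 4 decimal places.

-12.2520

h = 2, n = 4.
h·[y(m₁) + y(m₂) + y(m₃) + y(m₄)] = 2·(-6.126) = -12.2520.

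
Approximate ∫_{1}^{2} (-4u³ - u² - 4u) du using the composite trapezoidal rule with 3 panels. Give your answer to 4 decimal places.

h = (2 − 1)/3 = 0.333333.
Nodes u₀,…,u₃ = 1, 1.333333, 1.666667, 2.
f(u) = -4u³ - u² - 4u: f₀=-9, f₁=-16.592593, f₂=-27.962963, f₃=-44.
(h/2)·[f₀ + 2f₁ + 2f₂ + f₃] = 0.166667·(-142.111111) = -23.6852.

-23.6852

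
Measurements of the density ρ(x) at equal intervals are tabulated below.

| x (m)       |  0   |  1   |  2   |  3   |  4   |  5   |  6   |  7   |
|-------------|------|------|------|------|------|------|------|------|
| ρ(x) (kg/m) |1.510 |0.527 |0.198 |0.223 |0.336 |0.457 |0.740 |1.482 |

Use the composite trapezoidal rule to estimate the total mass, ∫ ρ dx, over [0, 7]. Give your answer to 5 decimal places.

3.97700

h = 1, n = 7.
(h/2)·[y₀ + 2y₁ + 2y₂ + 2y₃ + 2y₄ + 2y₅ + 2y₆ + y₇] = 0.5·(7.954) = 3.97700.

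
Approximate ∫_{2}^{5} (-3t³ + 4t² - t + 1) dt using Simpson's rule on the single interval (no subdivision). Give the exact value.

-308.25

S = (b−a)/6 · [f(2) + 4f(3.5) + f(5)] = 0.5·[(-9) + 4·(-82.125) + (-279)] = -308.25.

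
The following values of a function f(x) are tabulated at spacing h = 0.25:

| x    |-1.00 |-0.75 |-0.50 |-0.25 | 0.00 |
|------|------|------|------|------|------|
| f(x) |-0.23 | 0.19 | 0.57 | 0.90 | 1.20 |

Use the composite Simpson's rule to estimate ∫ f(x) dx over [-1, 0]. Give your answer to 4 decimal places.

0.5392

h = 0.25, n = 4.
(h/3)·[y₀ + 4y₁ + 2y₂ + 4y₃ + y₄] = 0.083333·(6.47) = 0.5392.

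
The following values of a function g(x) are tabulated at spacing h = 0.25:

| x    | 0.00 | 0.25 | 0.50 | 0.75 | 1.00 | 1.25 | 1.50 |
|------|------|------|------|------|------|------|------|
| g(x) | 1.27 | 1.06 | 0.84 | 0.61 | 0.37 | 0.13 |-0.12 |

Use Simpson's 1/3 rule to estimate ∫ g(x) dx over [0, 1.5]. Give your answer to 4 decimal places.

h = 0.25, n = 6.
(h/3)·[y₀ + 4y₁ + 2y₂ + 4y₃ + 2y₄ + 4y₅ + y₆] = 0.083333·(10.77) = 0.8975.

0.8975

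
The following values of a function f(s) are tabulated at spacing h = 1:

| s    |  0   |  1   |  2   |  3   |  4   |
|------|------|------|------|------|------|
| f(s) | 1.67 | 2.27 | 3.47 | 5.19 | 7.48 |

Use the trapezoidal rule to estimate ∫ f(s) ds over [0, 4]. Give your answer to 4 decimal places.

15.5050

h = 1, n = 4.
(h/2)·[y₀ + 2y₁ + 2y₂ + 2y₃ + y₄] = 0.5·(31.01) = 15.5050.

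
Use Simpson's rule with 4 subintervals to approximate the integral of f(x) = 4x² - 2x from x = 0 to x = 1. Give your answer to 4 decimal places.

h = (1 − 0)/4 = 0.25.
Nodes x₀,…,x₄ = 0, 0.25, 0.5, 0.75, 1.
f(x) = 4x² - 2x: f₀=0, f₁=-0.25, f₂=0, f₃=0.75, f₄=2.
(h/3)·[f₀ + 4f₁ + 2f₂ + 4f₃ + f₄] = 0.083333·(4) = 0.3333.

0.3333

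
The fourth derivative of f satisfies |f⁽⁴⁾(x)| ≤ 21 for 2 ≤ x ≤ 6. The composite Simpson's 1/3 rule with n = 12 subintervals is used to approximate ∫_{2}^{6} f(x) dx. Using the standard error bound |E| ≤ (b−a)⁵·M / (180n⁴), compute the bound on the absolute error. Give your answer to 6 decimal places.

|E| ≤ (4)⁵·21 / (180·12⁴) = 21504/3732480 = 0.005761.

0.005761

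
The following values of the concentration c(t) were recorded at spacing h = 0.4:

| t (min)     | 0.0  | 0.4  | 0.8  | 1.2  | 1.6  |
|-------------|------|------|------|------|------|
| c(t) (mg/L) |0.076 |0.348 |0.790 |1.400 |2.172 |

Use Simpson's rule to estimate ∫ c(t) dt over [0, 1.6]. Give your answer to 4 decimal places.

h = 0.4, n = 4.
(h/3)·[y₀ + 4y₁ + 2y₂ + 4y₃ + y₄] = 0.133333·(10.820) = 1.4427.

1.4427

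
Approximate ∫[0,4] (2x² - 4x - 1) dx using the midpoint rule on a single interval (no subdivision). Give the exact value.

M = (b−a)·f(2) = 4·(-1) = -4.

-4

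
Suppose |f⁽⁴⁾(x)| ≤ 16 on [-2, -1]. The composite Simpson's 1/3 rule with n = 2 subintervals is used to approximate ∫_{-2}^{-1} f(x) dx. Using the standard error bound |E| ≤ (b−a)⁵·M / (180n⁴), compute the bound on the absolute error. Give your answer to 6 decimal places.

0.005556

|E| ≤ (1)⁵·16 / (180·2⁴) = 16/2880 = 0.005556.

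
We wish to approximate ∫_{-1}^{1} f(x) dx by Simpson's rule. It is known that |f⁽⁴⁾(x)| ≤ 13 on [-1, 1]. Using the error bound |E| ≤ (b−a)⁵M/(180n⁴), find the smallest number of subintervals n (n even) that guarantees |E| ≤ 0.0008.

8

Need 416/(180n⁴) ≤ 0.0008.
n⁴ ≥ 416/(180·0.0008) = 2888.89 ⇒ n ≥ 7.3313, so the smallest even n is 8. (n must be even for Simpson's rule.)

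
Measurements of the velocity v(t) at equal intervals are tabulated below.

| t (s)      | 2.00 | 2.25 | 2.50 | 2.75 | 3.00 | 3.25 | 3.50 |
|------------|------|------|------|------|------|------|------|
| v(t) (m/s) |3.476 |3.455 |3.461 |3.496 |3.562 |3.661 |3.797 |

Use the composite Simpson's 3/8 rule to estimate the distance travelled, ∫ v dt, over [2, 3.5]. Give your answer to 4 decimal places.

5.3139

h = 0.25, n = 6.
(3h/8)·[y₀ + 3y₁ + 3y₂ + 2y₃ + 3y₄ + 3y₅ + y₆] = 0.09375·(56.682) = 5.3139.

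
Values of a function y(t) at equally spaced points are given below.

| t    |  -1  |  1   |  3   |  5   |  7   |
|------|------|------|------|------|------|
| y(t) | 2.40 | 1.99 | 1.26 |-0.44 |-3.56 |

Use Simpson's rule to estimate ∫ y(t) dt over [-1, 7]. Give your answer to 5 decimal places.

h = 2, n = 4.
(h/3)·[y₀ + 4y₁ + 2y₂ + 4y₃ + y₄] = 0.666667·(7.56) = 5.04000.

5.04000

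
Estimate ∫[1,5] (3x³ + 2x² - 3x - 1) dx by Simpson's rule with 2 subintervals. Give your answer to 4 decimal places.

510.6667

h = (5 − 1)/2 = 2.
Nodes x₀,…,x₂ = 1, 3, 5.
f(x) = 3x³ + 2x² - 3x - 1: f₀=1, f₁=89, f₂=409.
(h/3)·[f₀ + 4f₁ + f₂] = 0.666667·(766) = 510.6667.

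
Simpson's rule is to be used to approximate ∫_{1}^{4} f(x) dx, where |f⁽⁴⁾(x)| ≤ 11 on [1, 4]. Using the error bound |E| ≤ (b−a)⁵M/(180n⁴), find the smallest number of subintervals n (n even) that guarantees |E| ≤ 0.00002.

30

Need 2673/(180n⁴) ≤ 0.00002.
n⁴ ≥ 2673/(180·0.00002) = 742500 ⇒ n ≥ 29.3545, so the smallest even n is 30. (n must be even for Simpson's rule.)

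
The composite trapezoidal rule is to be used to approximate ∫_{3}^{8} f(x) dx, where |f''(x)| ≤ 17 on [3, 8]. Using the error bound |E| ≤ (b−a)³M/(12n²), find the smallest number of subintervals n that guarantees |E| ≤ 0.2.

Need 2125/(12n²) ≤ 0.2.
n² ≥ 2125/(12·0.2) = 885.417 ⇒ n ≥ 29.7560, so the smallest n is 30.

30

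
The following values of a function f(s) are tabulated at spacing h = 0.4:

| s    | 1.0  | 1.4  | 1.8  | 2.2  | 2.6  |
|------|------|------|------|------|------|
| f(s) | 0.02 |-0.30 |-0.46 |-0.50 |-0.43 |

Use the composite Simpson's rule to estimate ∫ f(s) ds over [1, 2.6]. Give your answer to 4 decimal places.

-0.6040

h = 0.4, n = 4.
(h/3)·[y₀ + 4y₁ + 2y₂ + 4y₃ + y₄] = 0.133333·(-4.53) = -0.6040.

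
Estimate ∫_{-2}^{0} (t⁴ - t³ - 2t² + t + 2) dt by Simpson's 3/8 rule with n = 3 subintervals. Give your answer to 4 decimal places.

7.1852

h = (0 − (-2))/3 = 0.666667.
Nodes t₀,…,t₃ = -2, -1.333333, -0.666667, 0.
f(t) = t⁴ - t³ - 2t² + t + 2: f₀=16, f₁=2.641975, f₂=0.938272, f₃=2.
(3h/8)·[f₀ + 3f₁ + 3f₂ + f₃] = 0.25·(28.740741) = 7.1852.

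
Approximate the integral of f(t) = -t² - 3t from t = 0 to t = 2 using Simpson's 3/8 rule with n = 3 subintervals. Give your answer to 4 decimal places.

-8.6667

h = (2 − 0)/3 = 0.666667.
Nodes t₀,…,t₃ = 0, 0.666667, 1.333333, 2.
f(t) = -t² - 3t: f₀=0, f₁=-2.444444, f₂=-5.777778, f₃=-10.
(3h/8)·[f₀ + 3f₁ + 3f₂ + f₃] = 0.25·(-34.666667) = -8.6667.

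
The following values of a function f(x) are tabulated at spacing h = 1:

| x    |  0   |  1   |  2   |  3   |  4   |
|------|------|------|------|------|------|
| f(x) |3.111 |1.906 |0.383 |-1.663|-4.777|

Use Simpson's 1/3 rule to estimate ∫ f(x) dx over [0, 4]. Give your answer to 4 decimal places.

h = 1, n = 4.
(h/3)·[y₀ + 4y₁ + 2y₂ + 4y₃ + y₄] = 0.333333·(0.072) = 0.0240.

0.0240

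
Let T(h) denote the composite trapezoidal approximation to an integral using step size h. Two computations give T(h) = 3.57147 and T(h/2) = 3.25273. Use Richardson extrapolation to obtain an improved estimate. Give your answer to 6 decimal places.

R = (4·T(h/2) − T(h)) / 3 = (4·3.25273 − 3.57147)/3 = (9.43945)/3 = 3.146483.

3.146483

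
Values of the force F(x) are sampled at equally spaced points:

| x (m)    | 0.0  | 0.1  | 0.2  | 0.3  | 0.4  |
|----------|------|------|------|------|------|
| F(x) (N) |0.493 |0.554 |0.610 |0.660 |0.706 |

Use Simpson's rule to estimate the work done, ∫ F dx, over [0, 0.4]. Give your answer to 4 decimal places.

h = 0.1, n = 4.
(h/3)·[y₀ + 4y₁ + 2y₂ + 4y₃ + y₄] = 0.033333·(7.275) = 0.2425.

0.2425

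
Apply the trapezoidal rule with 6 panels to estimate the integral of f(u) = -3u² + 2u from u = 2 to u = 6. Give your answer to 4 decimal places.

h = (6 − 2)/6 = 0.666667.
Nodes u₀,…,u₆ = 2, 2.666667, 3.333333, 4, 4.666667, 5.333333, 6.
f(u) = -3u² + 2u: f₀=-8, f₁=-16, f₂=-26.666667, f₃=-40, f₄=-56, f₅=-74.666667, f₆=-96.
(h/2)·[f₀ + 2f₁ + 2f₂ + 2f₃ + 2f₄ + 2f₅ + f₆] = 0.333333·(-530.666667) = -176.8889.

-176.8889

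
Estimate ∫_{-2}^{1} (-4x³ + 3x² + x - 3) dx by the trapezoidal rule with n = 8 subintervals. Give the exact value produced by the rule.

h = (1 − (-2))/8 = 0.375.
Nodes x₀,…,x₈ = -2, -1.625, -1.25, -0.875, -0.5, -0.125, 0.25, 0.625, 1.
f(x) = -4x³ + 3x² + x - 3: f₀=39, f₁=20.4609375, f₂=8.25, f₃=1.1015625, f₄=-2.25, f₅=-3.0703125, f₆=-2.625, f₇=-2.1796875, f₈=-3.
(h/2)·[f₀ + 2f₁ + 2f₂ + 2f₃ + 2f₄ + 2f₅ + 2f₆ + 2f₇ + f₈] = 0.1875·(75.375) = 14.1328125.

14.1328125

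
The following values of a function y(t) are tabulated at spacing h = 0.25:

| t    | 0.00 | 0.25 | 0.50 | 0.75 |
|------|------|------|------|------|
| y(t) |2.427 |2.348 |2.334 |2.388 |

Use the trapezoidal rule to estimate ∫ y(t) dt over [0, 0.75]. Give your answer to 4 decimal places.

1.7724

h = 0.25, n = 3.
(h/2)·[y₀ + 2y₁ + 2y₂ + y₃] = 0.125·(14.179) = 1.7724.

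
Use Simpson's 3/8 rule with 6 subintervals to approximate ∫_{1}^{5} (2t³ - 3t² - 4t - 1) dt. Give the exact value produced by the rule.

136

h = (5 − 1)/6 = 0.666667.
Nodes t₀,…,t₆ = 1, 1.666667, 2.333333, 3, 3.666667, 4.333333, 5.
f(t) = 2t³ - 3t² - 4t - 1: f₀=-6, f₁=-6.740741, f₂=-1.259259, f₃=14, f₄=42.592593, f₅=88.074074, f₆=154.
(3h/8)·[f₀ + 3f₁ + 3f₂ + 2f₃ + 3f₄ + 3f₅ + f₆] = 0.25·(544) = 136.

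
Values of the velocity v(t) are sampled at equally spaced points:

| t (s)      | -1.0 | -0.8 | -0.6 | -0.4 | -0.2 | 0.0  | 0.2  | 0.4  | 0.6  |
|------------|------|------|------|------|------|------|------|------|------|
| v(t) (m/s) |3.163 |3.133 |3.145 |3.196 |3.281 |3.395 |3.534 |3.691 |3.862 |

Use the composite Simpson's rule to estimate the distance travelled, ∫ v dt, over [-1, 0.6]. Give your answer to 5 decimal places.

h = 0.2, n = 8.
(h/3)·[y₀ + 4y₁ + 2y₂ + 4y₃ + 2y₄ + 4y₅ + 2y₆ + 4y₇ + y₈] = 0.066667·(80.605) = 5.37367.

5.37367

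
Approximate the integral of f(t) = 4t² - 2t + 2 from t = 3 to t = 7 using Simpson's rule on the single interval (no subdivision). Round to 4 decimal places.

S = (b−a)/6 · [f(3) + 4f(5) + f(7)] = 0.666667·[32 + 4·92 + 184] = 389.3333.

389.3333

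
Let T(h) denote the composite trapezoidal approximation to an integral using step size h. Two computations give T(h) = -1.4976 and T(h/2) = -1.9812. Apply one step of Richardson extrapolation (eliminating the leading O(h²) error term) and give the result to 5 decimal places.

-2.14240

R = (4·T(h/2) − T(h)) / 3 = (4·(-1.9812) − (-1.4976))/3 = (-6.4272)/3 = -2.14240.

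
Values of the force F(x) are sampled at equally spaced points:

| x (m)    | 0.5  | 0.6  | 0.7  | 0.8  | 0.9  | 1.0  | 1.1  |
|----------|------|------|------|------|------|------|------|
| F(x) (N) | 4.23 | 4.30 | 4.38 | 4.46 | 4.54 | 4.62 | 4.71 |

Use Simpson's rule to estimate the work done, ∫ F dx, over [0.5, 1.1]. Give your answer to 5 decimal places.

h = 0.1, n = 6.
(h/3)·[y₀ + 4y₁ + 2y₂ + 4y₃ + 2y₄ + 4y₅ + y₆] = 0.033333·(80.30) = 2.67667.

2.67667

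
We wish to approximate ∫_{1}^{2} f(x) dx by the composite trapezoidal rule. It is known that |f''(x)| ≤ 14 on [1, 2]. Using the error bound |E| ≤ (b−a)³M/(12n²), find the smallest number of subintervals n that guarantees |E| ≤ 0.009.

Need 14/(12n²) ≤ 0.009.
n² ≥ 14/(12·0.009) = 129.63 ⇒ n ≥ 11.3855, so the smallest n is 12.

12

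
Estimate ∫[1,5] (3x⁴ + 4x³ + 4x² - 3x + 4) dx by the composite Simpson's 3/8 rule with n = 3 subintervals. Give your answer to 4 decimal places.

2655.1111

h = (5 − 1)/3 = 1.333333.
Nodes x₀,…,x₃ = 1, 2.333333, 3.666667, 5.
f(x) = 3x⁴ + 4x³ + 4x² - 3x + 4: f₀=12, f₁=158.518519, f₂=786.222222, f₃=2464.
(3h/8)·[f₀ + 3f₁ + 3f₂ + f₃] = 0.5·(5310.222222) = 2655.1111.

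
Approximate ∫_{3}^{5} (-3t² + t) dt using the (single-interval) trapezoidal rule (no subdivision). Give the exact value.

T = (b−a)/2 · [f(3) + f(5)] = 1·[(-24) + (-70)] = -94.

-94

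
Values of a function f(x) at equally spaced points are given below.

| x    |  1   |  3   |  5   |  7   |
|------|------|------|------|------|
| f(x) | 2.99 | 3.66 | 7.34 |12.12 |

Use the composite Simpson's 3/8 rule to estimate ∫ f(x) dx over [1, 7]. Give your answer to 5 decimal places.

36.08250

h = 2, n = 3.
(3h/8)·[y₀ + 3y₁ + 3y₂ + y₃] = 0.75·(48.11) = 36.08250.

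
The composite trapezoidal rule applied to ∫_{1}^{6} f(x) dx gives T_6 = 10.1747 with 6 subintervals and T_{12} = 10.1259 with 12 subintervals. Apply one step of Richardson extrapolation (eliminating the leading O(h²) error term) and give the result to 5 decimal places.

10.10963

R = (4·T_{12} − T_6) / 3 = (4·10.1259 − 10.1747)/3 = (30.3289)/3 = 10.10963.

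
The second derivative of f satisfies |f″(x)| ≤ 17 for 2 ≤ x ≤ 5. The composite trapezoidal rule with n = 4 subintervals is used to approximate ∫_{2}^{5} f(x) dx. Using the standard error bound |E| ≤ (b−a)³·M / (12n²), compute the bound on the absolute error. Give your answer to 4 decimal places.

|E| ≤ (3)³·17 / (12·4²) = 459/192 = 2.3906.

2.3906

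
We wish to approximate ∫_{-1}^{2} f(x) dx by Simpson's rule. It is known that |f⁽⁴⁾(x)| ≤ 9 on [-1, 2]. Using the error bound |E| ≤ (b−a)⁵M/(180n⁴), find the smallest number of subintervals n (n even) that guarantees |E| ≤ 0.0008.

12

Need 2187/(180n⁴) ≤ 0.0008.
n⁴ ≥ 2187/(180·0.0008) = 15187.5 ⇒ n ≥ 11.1012, so the smallest even n is 12. (n must be even for Simpson's rule.)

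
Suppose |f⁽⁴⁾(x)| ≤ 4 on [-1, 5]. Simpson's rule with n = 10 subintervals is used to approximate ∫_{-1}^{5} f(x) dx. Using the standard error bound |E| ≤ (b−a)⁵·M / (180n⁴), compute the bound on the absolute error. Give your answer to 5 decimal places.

|E| ≤ (6)⁵·4 / (180·10⁴) = 31104/1800000 = 0.01728.

0.01728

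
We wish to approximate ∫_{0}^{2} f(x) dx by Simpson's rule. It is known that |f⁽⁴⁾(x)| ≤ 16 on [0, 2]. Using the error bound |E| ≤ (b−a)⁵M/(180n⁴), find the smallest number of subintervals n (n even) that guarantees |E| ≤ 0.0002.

Need 512/(180n⁴) ≤ 0.0002.
n⁴ ≥ 512/(180·0.0002) = 14222.2 ⇒ n ≥ 10.9205, so the smallest even n is 12. (n must be even for Simpson's rule.)

12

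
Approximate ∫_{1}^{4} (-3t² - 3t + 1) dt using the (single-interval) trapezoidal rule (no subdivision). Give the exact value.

-96

T = (b−a)/2 · [f(1) + f(4)] = 1.5·[(-5) + (-59)] = -96.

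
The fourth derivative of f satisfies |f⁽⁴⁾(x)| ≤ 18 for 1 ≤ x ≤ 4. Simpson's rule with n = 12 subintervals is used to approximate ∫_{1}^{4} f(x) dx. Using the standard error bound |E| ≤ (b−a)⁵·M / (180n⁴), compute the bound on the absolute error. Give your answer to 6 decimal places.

|E| ≤ (3)⁵·18 / (180·12⁴) = 4374/3732480 = 0.001172.

0.001172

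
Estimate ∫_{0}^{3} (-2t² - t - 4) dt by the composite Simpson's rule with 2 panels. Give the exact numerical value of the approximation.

h = (3 − 0)/2 = 1.5.
Nodes t₀,…,t₂ = 0, 1.5, 3.
f(t) = -2t² - t - 4: f₀=-4, f₁=-10, f₂=-25.
(h/3)·[f₀ + 4f₁ + f₂] = 0.5·(-69) = -34.5.

-34.5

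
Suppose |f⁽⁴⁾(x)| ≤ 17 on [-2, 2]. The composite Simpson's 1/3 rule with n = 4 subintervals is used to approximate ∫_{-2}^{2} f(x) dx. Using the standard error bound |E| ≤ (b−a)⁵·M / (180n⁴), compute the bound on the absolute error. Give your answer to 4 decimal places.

|E| ≤ (4)⁵·17 / (180·4⁴) = 17408/46080 = 0.3778.

0.3778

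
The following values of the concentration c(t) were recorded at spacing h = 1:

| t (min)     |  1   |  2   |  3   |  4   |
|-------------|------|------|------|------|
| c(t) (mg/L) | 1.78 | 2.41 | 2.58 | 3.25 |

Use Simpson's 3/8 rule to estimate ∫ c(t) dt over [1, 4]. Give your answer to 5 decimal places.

h = 1, n = 3.
(3h/8)·[y₀ + 3y₁ + 3y₂ + y₃] = 0.375·(20.00) = 7.50000.

7.50000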